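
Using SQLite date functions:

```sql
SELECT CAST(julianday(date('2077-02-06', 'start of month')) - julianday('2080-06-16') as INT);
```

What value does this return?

-1231

`start of month` rewinds 2077-02-06 to 2077-02-01.
27 days remain in February 2077 after the 1st (28 − 1).
Full months from March 2077 through May 2080 contribute their day counts.
Then 16 days into June 2080.
Total: 27 + 31 + 30 + 31 + 30 + 31 + 31 + 30 + 31 + 30 + 31 + 31 + 28 + 31 + 30 + 31 + 30 + 31 + 31 + 30 + 31 + 30 + 31 + 31 + 28 + 31 + 30 + 31 + 30 + 31 + 31 + 30 + 31 + 30 + 31 + 31 + 29 + 31 + 30 + 31 + 16 = 1231.
The subtraction is earlier − later, so the result is −1231 → -1231.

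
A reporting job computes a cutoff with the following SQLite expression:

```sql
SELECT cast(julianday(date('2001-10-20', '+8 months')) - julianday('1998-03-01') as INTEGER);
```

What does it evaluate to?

Adding +8 months to 2001-10-20 gives 2002-06-20.
30 days remain in March 1998 after the 1st (31 − 1).
Full months from April 1998 through May 2002 contribute their day counts.
Then 20 days into June 2002.
Total: 30 + 30 + 31 + 30 + 31 + 31 + 30 + 31 + 30 + 31 + 31 + 28 + 31 + 30 + 31 + 30 + 31 + 31 + 30 + 31 + 30 + 31 + 31 + 29 + 31 + 30 + 31 + 30 + 31 + 31 + 30 + 31 + 30 + 31 + 31 + 28 + 31 + 30 + 31 + 30 + 31 + 31 + 30 + 31 + 30 + 31 + 31 + 28 + 31 + 30 + 31 + 20 = 1572.

1572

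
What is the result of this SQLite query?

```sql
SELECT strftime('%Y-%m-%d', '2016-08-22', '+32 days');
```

2016-09-23

First apply '+32 days': 2016-08-22 → 2016-09-23.
`%Y-%m-%d` extracts the ISO date: 2016-09-23.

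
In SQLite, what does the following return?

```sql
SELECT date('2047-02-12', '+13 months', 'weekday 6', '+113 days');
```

2048-07-05

Adding +13 months to 2047-02-12 gives 2048-03-12.
`weekday 6` advances to the next Saturday; 2048-03-12 is a Thursday, so it moves forward to 2048-03-14.
Applying '+113 days' to 2048-03-14: counting 113 days forward gives 2048-07-05.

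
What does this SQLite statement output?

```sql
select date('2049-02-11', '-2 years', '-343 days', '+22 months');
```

2048-01-05

Adding -2 years to 2049-02-11 gives 2047-02-11.
Applying '-343 days' to 2047-02-11: counting 343 days back gives 2046-03-05.
Adding +22 months to 2046-03-05 gives 2048-01-05.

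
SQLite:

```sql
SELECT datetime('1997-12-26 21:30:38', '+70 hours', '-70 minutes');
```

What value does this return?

+70 hours from 1997-12-26 21:30:38 is 1997-12-29 19:30:38 (crosses midnight).
70 minutes = 1h 10m; -70 minutes from 1997-12-29 19:30:38 is 1997-12-29 18:20:38.

1997-12-29 18:20:38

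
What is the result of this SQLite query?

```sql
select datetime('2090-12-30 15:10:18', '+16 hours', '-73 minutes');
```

+16 hours from 2090-12-30 15:10:18 is 2090-12-31 07:10:18 (crosses midnight).
73 minutes = 1h 13m; -73 minutes from 2090-12-31 07:10:18 is 2090-12-31 05:57:18.

2090-12-31 05:57:18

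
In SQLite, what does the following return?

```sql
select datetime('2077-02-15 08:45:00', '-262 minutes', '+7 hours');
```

262 minutes = 4h 22m; -262 minutes from 2077-02-15 08:45:00 is 2077-02-15 04:23:00.
+7 hours from 2077-02-15 04:23:00 is 2077-02-15 11:23:00.

2077-02-15 11:23:00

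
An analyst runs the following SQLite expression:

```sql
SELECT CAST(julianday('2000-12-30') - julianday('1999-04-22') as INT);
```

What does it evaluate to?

618

8 days remain in April 1999 after the 22nd (30 − 22).
Full months from May 1999 through November 2000 contribute their day counts.
Then 30 days into December 2000.
Total: 8 + 31 + 30 + 31 + 31 + 30 + 31 + 30 + 31 + 31 + 29 + 31 + 30 + 31 + 30 + 31 + 31 + 30 + 31 + 30 + 30 = 618.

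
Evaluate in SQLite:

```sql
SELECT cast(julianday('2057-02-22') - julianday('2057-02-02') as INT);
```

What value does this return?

20

Both dates are in February 2057: 22 − 2 = 20.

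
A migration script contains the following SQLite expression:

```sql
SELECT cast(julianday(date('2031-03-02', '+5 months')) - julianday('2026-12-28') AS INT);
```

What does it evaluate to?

1678

Adding +5 months to 2031-03-02 gives 2031-08-02.
3 days remain in December 2026 after the 28th (31 − 28).
Full months from January 2027 through July 2031 contribute their day counts.
Then 2 days into August 2031.
Total: 3 + 31 + 28 + 31 + 30 + 31 + 30 + 31 + 31 + 30 + 31 + 30 + 31 + 31 + 29 + 31 + 30 + 31 + 30 + 31 + 31 + 30 + 31 + 30 + 31 + 31 + 28 + 31 + 30 + 31 + 30 + 31 + 31 + 30 + 31 + 30 + 31 + 31 + 28 + 31 + 30 + 31 + 30 + 31 + 31 + 30 + 31 + 30 + 31 + 31 + 28 + 31 + 30 + 31 + 30 + 31 + 2 = 1678.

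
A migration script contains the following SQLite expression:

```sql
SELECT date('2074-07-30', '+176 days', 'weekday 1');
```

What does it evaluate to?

Applying '+176 days' to 2074-07-30: counting 176 days forward gives 2075-01-22.
`weekday 1` advances to the next Monday; 2075-01-22 is a Tuesday, so it moves forward to 2075-01-28.

2075-01-28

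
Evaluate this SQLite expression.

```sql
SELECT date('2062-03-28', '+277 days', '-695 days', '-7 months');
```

2060-07-03

Applying '+277 days' to 2062-03-28: counting 277 days forward gives 2062-12-30.
Applying '-695 days' to 2062-12-30: counting 695 days back gives 2061-02-03.
Adding -7 months to 2061-02-03 gives 2060-07-03.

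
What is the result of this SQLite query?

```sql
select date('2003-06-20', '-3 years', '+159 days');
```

Adding -3 years to 2003-06-20 gives 2000-06-20.
Applying '+159 days' to 2000-06-20: counting 159 days forward gives 2000-11-26.

2000-11-26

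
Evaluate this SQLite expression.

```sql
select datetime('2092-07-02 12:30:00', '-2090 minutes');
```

2092-07-01 01:40:00

2090 minutes = 34h 50m; -2090 minutes from 2092-07-02 12:30:00 is 2092-07-01 01:40:00 (crosses midnight).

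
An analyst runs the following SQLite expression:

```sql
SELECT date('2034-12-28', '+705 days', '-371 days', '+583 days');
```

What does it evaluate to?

2037-07-02

Applying '+705 days' to 2034-12-28: counting 705 days forward gives 2036-12-02.
Applying '-371 days' to 2036-12-02: counting 371 days back gives 2035-11-27.
Applying '+583 days' to 2035-11-27: counting 583 days forward gives 2037-07-02.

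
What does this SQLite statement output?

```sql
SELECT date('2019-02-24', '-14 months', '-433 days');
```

Adding -14 months to 2019-02-24 gives 2017-12-24.
Applying '-433 days' to 2017-12-24: counting 433 days back gives 2016-10-17.

2016-10-17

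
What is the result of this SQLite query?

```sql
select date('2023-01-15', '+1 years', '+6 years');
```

Adding +1 year to 2023-01-15 gives 2024-01-15.
Adding +6 years to 2024-01-15 gives 2030-01-15.

2030-01-15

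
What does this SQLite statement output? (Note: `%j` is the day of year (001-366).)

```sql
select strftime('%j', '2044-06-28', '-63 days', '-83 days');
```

034

First apply '-63 days', '-83 days': 2044-06-28 → 2044-02-03.
Day-of-year for 2044-02-03: days since 2044-01-01 inclusive = 34, zero-padded to 034.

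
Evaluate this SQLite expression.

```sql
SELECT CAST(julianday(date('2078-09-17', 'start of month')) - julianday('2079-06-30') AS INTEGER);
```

-302

`start of month` rewinds 2078-09-17 to 2078-09-01.
29 days remain in September 2078 after the 1st (30 − 1).
Full months from October 2078 through May 2079 contribute their day counts.
Then 30 days into June 2079.
Total: 29 + 31 + 30 + 31 + 31 + 28 + 31 + 30 + 31 + 30 = 302.
The subtraction is earlier − later, so the result is −302 → -302.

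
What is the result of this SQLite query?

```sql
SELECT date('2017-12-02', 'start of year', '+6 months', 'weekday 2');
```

`start of year` rewinds 2017-12-02 to 2017-01-01.
Adding +6 months to 2017-01-01 gives 2017-07-01.
`weekday 2` advances to the next Tuesday; 2017-07-01 is a Saturday, so it moves forward to 2017-07-04.

2017-07-04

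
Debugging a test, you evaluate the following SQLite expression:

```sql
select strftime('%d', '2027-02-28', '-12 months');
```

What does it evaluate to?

28

First apply '-12 months': 2027-02-28 → 2026-02-28.
`%d` extracts the 2-digit day of month: 28.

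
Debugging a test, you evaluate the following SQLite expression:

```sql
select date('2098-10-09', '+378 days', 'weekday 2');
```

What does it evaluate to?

Applying '+378 days' to 2098-10-09: counting 378 days forward gives 2099-10-22.
`weekday 2` advances to the next Tuesday; 2099-10-22 is a Thursday, so it moves forward to 2099-10-27.

2099-10-27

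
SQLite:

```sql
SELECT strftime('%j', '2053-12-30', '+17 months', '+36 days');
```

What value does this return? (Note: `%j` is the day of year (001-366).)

First apply '+17 months', '+36 days': 2053-12-30 → 2055-07-05.
Day-of-year for 2055-07-05: days since 2055-01-01 inclusive = 186, zero-padded to 186.

186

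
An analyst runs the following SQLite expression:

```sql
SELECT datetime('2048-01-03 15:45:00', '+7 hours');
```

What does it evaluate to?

+7 hours from 2048-01-03 15:45:00 is 2048-01-03 22:45:00.

2048-01-03 22:45:00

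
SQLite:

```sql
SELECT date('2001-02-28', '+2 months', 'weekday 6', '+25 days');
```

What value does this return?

2001-05-23

Adding +2 months to 2001-02-28 gives 2001-04-28.
`weekday 6` advances to the next Saturday; 2001-04-28 is already a Saturday, so it stays at 2001-04-28.
April 2001 has 30 days; 2 remain after the 28th, so 3 days reach 2001-05-01.
Advancing 22 more days within May lands on 2001-05-23.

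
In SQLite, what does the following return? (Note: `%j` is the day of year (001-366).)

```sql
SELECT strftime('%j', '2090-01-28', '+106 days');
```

First apply '+106 days': 2090-01-28 → 2090-05-14.
Day-of-year for 2090-05-14: days since 2090-01-01 inclusive = 134, zero-padded to 134.

134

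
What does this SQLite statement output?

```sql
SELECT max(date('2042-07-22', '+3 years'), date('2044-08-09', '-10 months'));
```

date('2042-07-22', '+3 years') → 2045-07-22.
date('2044-08-09', '-10 months') → 2043-10-09.
Later of the two is 2045-07-22.

2045-07-22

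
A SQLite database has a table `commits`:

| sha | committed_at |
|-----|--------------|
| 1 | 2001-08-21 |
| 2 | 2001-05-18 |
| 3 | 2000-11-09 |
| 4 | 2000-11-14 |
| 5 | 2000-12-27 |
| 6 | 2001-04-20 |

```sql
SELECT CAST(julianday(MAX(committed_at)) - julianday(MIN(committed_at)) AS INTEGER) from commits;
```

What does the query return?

285

MIN = 2000-11-09, MAX = 2001-08-21.
21 days remain in November 2000 after the 9th (30 − 9).
Full months from December 2000 through July 2001 contribute their day counts.
Then 21 days into August 2001.
Total: 21 + 31 + 31 + 28 + 31 + 30 + 31 + 30 + 31 + 21 = 285.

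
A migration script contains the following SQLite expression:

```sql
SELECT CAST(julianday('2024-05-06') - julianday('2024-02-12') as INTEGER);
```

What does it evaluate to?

84

17 days remain in February 2024 after the 12th (29 − 12).
March 2024: 31 days.
April 2024: 30 days.
Then 6 days into May 2024.
Total: 17 + 31 + 30 + 6 = 84.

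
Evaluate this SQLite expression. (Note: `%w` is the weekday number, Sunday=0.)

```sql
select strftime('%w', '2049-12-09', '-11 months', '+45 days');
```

First apply '-11 months', '+45 days': 2049-12-09 → 2049-02-23.
2049-02-23 is a Tuesday; with Sunday=0 that is 2.

2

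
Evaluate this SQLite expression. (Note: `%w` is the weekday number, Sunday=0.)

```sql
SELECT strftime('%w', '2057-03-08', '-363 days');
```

First apply '-363 days': 2057-03-08 → 2056-03-10.
2056-03-10 is a Friday; with Sunday=0 that is 5.

5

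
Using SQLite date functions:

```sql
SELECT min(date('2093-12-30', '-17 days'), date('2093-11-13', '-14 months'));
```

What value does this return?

date('2093-12-30', '-17 days') → 2093-12-13.
date('2093-11-13', '-14 months') → 2092-09-13.
Earlier of the two is 2092-09-13.

2092-09-13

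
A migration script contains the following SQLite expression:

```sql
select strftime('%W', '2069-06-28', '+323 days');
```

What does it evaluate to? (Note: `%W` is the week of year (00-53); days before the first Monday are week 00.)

19

First apply '+323 days': 2069-06-28 → 2070-05-17.
2070-05-17 is a Saturday. SQLite's %W counts Mondays since the year started; the result is 19.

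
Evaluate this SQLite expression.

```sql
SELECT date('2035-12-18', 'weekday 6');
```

2035-12-22

`weekday 6` advances to the next Saturday; 2035-12-18 is a Tuesday, so it moves forward to 2035-12-22.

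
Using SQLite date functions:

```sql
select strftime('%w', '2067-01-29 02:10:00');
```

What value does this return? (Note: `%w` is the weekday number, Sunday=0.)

6

2067-01-29 is a Saturday; with Sunday=0 that is 6.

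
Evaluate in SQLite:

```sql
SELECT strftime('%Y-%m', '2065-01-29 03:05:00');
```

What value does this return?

2065-01

`%Y-%m` extracts the year-month: 2065-01.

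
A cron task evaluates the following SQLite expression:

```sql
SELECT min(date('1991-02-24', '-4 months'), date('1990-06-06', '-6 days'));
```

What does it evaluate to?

1990-05-31

date('1991-02-24', '-4 months') → 1990-10-24.
date('1990-06-06', '-6 days') → 1990-05-31.
Earlier of the two is 1990-05-31.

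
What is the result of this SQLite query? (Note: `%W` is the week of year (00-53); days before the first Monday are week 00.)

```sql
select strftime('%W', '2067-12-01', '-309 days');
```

First apply '-309 days': 2067-12-01 → 2067-01-26.
2067-01-26 is a Wednesday. SQLite's %W counts Mondays since the year started; the result is 04.

04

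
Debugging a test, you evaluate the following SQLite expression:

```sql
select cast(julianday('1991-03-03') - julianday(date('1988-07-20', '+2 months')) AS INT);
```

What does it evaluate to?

Adding +2 months to 1988-07-20 gives 1988-09-20.
10 days remain in September 1988 after the 20th (30 − 20).
Full months from October 1988 through February 1991 contribute their day counts.
Then 3 days into March 1991.
Total: 10 + 31 + 30 + 31 + 31 + 28 + 31 + 30 + 31 + 30 + 31 + 31 + 30 + 31 + 30 + 31 + 31 + 28 + 31 + 30 + 31 + 30 + 31 + 31 + 30 + 31 + 30 + 31 + 31 + 28 + 3 = 894.

894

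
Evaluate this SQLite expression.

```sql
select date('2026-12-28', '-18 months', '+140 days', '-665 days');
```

2024-01-20

Adding -18 months to 2026-12-28 gives 2025-06-28.
Applying '+140 days' to 2025-06-28: counting 140 days forward gives 2025-11-15.
Applying '-665 days' to 2025-11-15: counting 665 days back gives 2024-01-20.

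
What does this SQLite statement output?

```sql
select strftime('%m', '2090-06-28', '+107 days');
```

10

First apply '+107 days': 2090-06-28 → 2090-10-13.
`%m` extracts the 2-digit month (01-12): 10.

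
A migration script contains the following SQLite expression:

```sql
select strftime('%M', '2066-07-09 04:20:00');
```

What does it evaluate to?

20

`%M` extracts the 2-digit minute: 20.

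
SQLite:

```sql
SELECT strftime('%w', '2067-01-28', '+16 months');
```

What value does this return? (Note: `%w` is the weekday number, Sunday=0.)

First apply '+16 months': 2067-01-28 → 2068-05-28.
2068-05-28 is a Monday; with Sunday=0 that is 1.

1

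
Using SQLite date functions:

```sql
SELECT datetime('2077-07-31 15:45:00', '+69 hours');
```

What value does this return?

+69 hours from 2077-07-31 15:45:00 is 2077-08-03 12:45:00 (crosses midnight).

2077-08-03 12:45:00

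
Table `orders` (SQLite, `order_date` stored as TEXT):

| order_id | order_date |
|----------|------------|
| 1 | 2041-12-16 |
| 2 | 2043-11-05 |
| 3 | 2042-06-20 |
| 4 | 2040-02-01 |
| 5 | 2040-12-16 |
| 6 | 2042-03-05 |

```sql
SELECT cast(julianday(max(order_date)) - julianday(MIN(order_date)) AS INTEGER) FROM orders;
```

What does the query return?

MIN = 2040-02-01, MAX = 2043-11-05.
28 days remain in February 2040 after the 1st (29 − 1).
Full months from March 2040 through October 2043 contribute their day counts.
Then 5 days into November 2043.
Total: 28 + 31 + 30 + 31 + 30 + 31 + 31 + 30 + 31 + 30 + 31 + 31 + 28 + 31 + 30 + 31 + 30 + 31 + 31 + 30 + 31 + 30 + 31 + 31 + 28 + 31 + 30 + 31 + 30 + 31 + 31 + 30 + 31 + 30 + 31 + 31 + 28 + 31 + 30 + 31 + 30 + 31 + 31 + 30 + 31 + 5 = 1373.

1373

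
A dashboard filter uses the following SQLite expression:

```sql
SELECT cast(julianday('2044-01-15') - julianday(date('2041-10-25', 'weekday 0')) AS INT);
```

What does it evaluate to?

810

`weekday 0` advances to the next Sunday; 2041-10-25 is a Friday, so it moves forward to 2041-10-27.
4 days remain in October 2041 after the 27th (31 − 27).
Full months from November 2041 through December 2043 contribute their day counts.
Then 15 days into January 2044.
Total: 4 + 30 + 31 + 31 + 28 + 31 + 30 + 31 + 30 + 31 + 31 + 30 + 31 + 30 + 31 + 31 + 28 + 31 + 30 + 31 + 30 + 31 + 31 + 30 + 31 + 30 + 31 + 15 = 810.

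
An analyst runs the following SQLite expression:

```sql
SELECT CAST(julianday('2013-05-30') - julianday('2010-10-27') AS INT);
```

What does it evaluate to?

4 days remain in October 2010 after the 27th (31 − 27).
Full months from November 2010 through April 2013 contribute their day counts.
Then 30 days into May 2013.
Total: 4 + 30 + 31 + 31 + 28 + 31 + 30 + 31 + 30 + 31 + 31 + 30 + 31 + 30 + 31 + 31 + 29 + 31 + 30 + 31 + 30 + 31 + 31 + 30 + 31 + 30 + 31 + 31 + 28 + 31 + 30 + 30 = 946.

946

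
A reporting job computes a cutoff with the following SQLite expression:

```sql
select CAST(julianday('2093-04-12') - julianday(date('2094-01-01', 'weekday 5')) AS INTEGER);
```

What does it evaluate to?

`weekday 5` advances to the next Friday; 2094-01-01 is already a Friday, so it stays at 2094-01-01.
18 days remain in April 2093 after the 12th (30 − 12).
Full months from May 2093 through December 2093 contribute their day counts.
Then 1 day into January 2094.
Total: 18 + 31 + 30 + 31 + 31 + 30 + 31 + 30 + 31 + 1 = 264.
The subtraction is earlier − later, so the result is −264 → -264.

-264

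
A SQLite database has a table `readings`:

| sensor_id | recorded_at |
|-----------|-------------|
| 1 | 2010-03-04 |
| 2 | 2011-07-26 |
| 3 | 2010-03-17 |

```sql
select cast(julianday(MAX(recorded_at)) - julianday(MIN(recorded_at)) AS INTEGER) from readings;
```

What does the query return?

MIN = 2010-03-04, MAX = 2011-07-26.
27 days remain in March 2010 after the 4th (31 − 4).
Full months from April 2010 through June 2011 contribute their day counts.
Then 26 days into July 2011.
Total: 27 + 30 + 31 + 30 + 31 + 31 + 30 + 31 + 30 + 31 + 31 + 28 + 31 + 30 + 31 + 30 + 26 = 509.

509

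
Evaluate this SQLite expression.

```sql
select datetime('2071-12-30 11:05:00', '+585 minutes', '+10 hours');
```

585 minutes = 9h 45m; +585 minutes from 2071-12-30 11:05:00 is 2071-12-30 20:50:00.
+10 hours from 2071-12-30 20:50:00 is 2071-12-31 06:50:00 (crosses midnight).

2071-12-31 06:50:00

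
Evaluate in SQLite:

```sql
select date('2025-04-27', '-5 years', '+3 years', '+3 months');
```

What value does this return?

Adding -5 years to 2025-04-27 gives 2020-04-27.
Adding +3 years to 2020-04-27 gives 2023-04-27.
Adding +3 months to 2023-04-27 gives 2023-07-27.

2023-07-27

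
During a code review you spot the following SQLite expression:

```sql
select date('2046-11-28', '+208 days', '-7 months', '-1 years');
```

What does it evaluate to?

Applying '+208 days' to 2046-11-28: counting 208 days forward gives 2047-06-24.
Adding -7 months to 2047-06-24 gives 2046-11-24.
Adding -1 year to 2046-11-24 gives 2045-11-24.

2045-11-24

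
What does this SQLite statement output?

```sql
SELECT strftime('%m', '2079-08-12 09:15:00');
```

`%m` extracts the 2-digit month (01-12): 08.

08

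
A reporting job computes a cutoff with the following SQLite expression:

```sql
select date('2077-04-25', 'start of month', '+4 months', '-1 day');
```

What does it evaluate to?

2077-07-31

`start of month` rewinds 2077-04-25 to 2077-04-01.
Adding +4 months to 2077-04-01 gives 2077-08-01.
Going back 1 day from 2077-08-01 reaches 2077-07-31 (last day of July, 31 days).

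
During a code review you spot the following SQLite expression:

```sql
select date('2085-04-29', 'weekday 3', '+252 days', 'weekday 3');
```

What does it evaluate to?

2086-01-09

`weekday 3` advances to the next Wednesday; 2085-04-29 is a Sunday, so it moves forward to 2085-05-02.
Applying '+252 days' to 2085-05-02: counting 252 days forward gives 2086-01-09.
`weekday 3` advances to the next Wednesday; 2086-01-09 is already a Wednesday, so it stays at 2086-01-09.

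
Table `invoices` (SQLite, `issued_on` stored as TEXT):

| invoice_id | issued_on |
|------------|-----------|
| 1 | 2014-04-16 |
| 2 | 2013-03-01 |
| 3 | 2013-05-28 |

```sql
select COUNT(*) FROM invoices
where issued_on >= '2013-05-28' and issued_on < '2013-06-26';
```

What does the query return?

1

Rows in [2013-05-28, 2013-06-26): 2013-05-28 → 1 row.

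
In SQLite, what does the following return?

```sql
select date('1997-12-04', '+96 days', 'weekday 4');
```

Applying '+96 days' to 1997-12-04: counting 96 days forward gives 1998-03-10.
`weekday 4` advances to the next Thursday; 1998-03-10 is a Tuesday, so it moves forward to 1998-03-12.

1998-03-12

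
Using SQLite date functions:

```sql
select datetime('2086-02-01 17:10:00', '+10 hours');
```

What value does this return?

+10 hours from 2086-02-01 17:10:00 is 2086-02-02 03:10:00 (crosses midnight).

2086-02-02 03:10:00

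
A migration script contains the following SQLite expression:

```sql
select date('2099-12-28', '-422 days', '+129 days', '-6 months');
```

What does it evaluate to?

2098-09-10

Applying '-422 days' to 2099-12-28: counting 422 days back gives 2098-11-01.
Applying '+129 days' to 2098-11-01: counting 129 days forward gives 2099-03-10.
Adding -6 months to 2099-03-10 gives 2098-09-10.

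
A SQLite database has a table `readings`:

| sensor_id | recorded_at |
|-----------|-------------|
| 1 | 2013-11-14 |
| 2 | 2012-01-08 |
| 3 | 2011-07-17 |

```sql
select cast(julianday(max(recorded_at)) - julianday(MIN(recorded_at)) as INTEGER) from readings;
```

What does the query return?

851

MIN = 2011-07-17, MAX = 2013-11-14.
14 days remain in July 2011 after the 17th (31 − 17).
Full months from August 2011 through October 2013 contribute their day counts.
Then 14 days into November 2013.
Total: 14 + 31 + 30 + 31 + 30 + 31 + 31 + 29 + 31 + 30 + 31 + 30 + 31 + 31 + 30 + 31 + 30 + 31 + 31 + 28 + 31 + 30 + 31 + 30 + 31 + 31 + 30 + 31 + 14 = 851.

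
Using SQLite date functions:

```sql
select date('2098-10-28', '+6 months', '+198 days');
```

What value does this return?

Adding +6 months to 2098-10-28 gives 2099-04-28.
Applying '+198 days' to 2099-04-28: counting 198 days forward gives 2099-11-12.

2099-11-12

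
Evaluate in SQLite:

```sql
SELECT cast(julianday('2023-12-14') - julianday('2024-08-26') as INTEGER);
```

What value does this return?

-256

17 days remain in December 2023 after the 14th (31 − 14).
Full months from January 2024 through July 2024 contribute their day counts.
Then 26 days into August 2024.
Total: 17 + 31 + 29 + 31 + 30 + 31 + 30 + 31 + 26 = 256.
The subtraction is earlier − later, so the result is −256 → -256.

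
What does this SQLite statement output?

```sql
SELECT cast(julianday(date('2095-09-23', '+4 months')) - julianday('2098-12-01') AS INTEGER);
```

Adding +4 months to 2095-09-23 gives 2096-01-23.
8 days remain in January 2096 after the 23rd (31 − 23).
Full months from February 2096 through November 2098 contribute their day counts.
Then 1 day into December 2098.
Total: 8 + 29 + 31 + 30 + 31 + 30 + 31 + 31 + 30 + 31 + 30 + 31 + 31 + 28 + 31 + 30 + 31 + 30 + 31 + 31 + 30 + 31 + 30 + 31 + 31 + 28 + 31 + 30 + 31 + 30 + 31 + 31 + 30 + 31 + 30 + 1 = 1043.
The subtraction is earlier − later, so the result is −1043 → -1043.

-1043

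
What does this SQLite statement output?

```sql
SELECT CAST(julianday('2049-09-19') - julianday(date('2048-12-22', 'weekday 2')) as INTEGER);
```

271

`weekday 2` advances to the next Tuesday; 2048-12-22 is already a Tuesday, so it stays at 2048-12-22.
9 days remain in December 2048 after the 22nd (31 − 22).
Full months from January 2049 through August 2049 contribute their day counts.
Then 19 days into September 2049.
Total: 9 + 31 + 28 + 31 + 30 + 31 + 30 + 31 + 31 + 19 = 271.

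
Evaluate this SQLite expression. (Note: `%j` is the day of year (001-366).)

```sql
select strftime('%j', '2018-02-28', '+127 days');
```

First apply '+127 days': 2018-02-28 → 2018-07-05.
Day-of-year for 2018-07-05: days since 2018-01-01 inclusive = 186, zero-padded to 186.

186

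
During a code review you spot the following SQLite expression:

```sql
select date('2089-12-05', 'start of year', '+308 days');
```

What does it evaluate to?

`start of year` rewinds 2089-12-05 to 2089-01-01.
Applying '+308 days' to 2089-01-01: counting 308 days forward gives 2089-11-05.

2089-11-05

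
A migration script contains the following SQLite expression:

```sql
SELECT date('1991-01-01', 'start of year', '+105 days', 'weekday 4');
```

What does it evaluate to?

`start of year` rewinds 1991-01-01 to 1991-01-01.
Applying '+105 days' to 1991-01-01: counting 105 days forward gives 1991-04-16.
`weekday 4` advances to the next Thursday; 1991-04-16 is a Tuesday, so it moves forward to 1991-04-18.

1991-04-18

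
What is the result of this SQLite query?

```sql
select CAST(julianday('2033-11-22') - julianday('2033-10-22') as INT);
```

9 days remain in October 2033 after the 22nd (31 − 22).
Then 22 days into November 2033.
Total: 9 + 22 = 31.

31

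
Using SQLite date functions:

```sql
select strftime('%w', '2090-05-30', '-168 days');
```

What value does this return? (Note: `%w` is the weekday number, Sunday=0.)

2

First apply '-168 days': 2090-05-30 → 2089-12-13.
2089-12-13 is a Tuesday; with Sunday=0 that is 2.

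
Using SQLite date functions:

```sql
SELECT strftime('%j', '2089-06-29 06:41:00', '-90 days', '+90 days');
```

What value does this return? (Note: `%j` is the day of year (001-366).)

First apply '-90 days', '+90 days': 2089-06-29 06:41:00 → 2089-06-29 06:41:00.
Day-of-year for 2089-06-29: days since 2089-01-01 inclusive = 180, zero-padded to 180.

180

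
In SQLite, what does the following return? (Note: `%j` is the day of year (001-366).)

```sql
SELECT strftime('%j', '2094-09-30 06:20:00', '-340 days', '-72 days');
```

226

First apply '-340 days', '-72 days': 2094-09-30 06:20:00 → 2093-08-14 06:20:00.
Day-of-year for 2093-08-14: days since 2093-01-01 inclusive = 226, zero-padded to 226.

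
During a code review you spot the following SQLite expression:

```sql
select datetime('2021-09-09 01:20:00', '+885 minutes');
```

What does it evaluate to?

2021-09-09 16:05:00

885 minutes = 14h 45m; +885 minutes from 2021-09-09 01:20:00 is 2021-09-09 16:05:00.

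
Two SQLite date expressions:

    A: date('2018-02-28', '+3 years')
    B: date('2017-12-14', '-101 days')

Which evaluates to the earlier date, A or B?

B

A = 2021-02-28.
B = 2017-09-04.
B is earlier.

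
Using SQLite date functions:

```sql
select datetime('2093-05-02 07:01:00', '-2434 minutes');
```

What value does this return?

2093-04-30 14:27:00

2434 minutes = 40h 34m; -2434 minutes from 2093-05-02 07:01:00 is 2093-04-30 14:27:00 (crosses midnight).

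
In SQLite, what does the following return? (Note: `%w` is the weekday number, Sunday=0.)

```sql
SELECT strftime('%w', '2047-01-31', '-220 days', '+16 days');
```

First apply '-220 days', '+16 days': 2047-01-31 → 2046-07-11.
2046-07-11 is a Wednesday; with Sunday=0 that is 3.

3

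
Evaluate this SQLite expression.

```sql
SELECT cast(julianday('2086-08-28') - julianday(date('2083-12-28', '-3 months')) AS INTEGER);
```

Adding -3 months to 2083-12-28 gives 2083-09-28.
2 days remain in September 2083 after the 28th (30 − 28).
Full months from October 2083 through July 2086 contribute their day counts.
Then 28 days into August 2086.
Total: 2 + 31 + 30 + 31 + 31 + 29 + 31 + 30 + 31 + 30 + 31 + 31 + 30 + 31 + 30 + 31 + 31 + 28 + 31 + 30 + 31 + 30 + 31 + 31 + 30 + 31 + 30 + 31 + 31 + 28 + 31 + 30 + 31 + 30 + 31 + 28 = 1065.

1065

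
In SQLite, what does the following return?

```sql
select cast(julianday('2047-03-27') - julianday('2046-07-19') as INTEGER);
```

12 days remain in July 2046 after the 19th (31 − 19).
Full months from August 2046 through February 2047 contribute their day counts.
Then 27 days into March 2047.
Total: 12 + 31 + 30 + 31 + 30 + 31 + 31 + 28 + 27 = 251.

251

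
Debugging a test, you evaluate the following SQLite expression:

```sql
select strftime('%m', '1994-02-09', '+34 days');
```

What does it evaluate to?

First apply '+34 days': 1994-02-09 → 1994-03-15.
`%m` extracts the 2-digit month (01-12): 03.

03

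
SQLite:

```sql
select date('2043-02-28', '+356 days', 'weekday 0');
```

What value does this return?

2044-02-21

Applying '+356 days' to 2043-02-28: counting 356 days forward gives 2044-02-19.
`weekday 0` advances to the next Sunday; 2044-02-19 is a Friday, so it moves forward to 2044-02-21.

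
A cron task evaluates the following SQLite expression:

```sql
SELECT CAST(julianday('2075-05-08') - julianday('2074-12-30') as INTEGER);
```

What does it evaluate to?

1 day remains in December 2074 after the 30th (31 − 30).
January 2075: 31 days.
February 2075: 28 days.
March 2075: 31 days.
April 2075: 30 days.
Then 8 days into May 2075.
Total: 1 + 31 + 28 + 31 + 30 + 8 = 129.

129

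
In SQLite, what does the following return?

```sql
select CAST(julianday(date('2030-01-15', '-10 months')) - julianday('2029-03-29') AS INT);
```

-14

Adding -10 months to 2030-01-15 gives 2029-03-15.
Both dates are in March 2029: 29 − 15 = 14.
The subtraction is earlier − later, so the result is −14 → -14.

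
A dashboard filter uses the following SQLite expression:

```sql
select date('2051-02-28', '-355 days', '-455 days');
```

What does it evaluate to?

2048-12-10

Applying '-355 days' to 2051-02-28: counting 355 days back gives 2050-03-10.
Applying '-455 days' to 2050-03-10: counting 455 days back gives 2048-12-10.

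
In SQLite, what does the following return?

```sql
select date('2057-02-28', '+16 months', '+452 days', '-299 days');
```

Adding +16 months to 2057-02-28 gives 2058-06-28.
Applying '+452 days' to 2058-06-28: counting 452 days forward gives 2059-09-23.
Applying '-299 days' to 2059-09-23: counting 299 days back gives 2058-11-28.

2058-11-28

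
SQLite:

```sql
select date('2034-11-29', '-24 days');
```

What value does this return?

Going back 24 days within November lands on 2034-11-05.

2034-11-05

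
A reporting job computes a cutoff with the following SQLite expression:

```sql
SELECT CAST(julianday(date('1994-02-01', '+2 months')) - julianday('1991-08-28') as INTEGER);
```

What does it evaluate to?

Adding +2 months to 1994-02-01 gives 1994-04-01.
3 days remain in August 1991 after the 28th (31 − 28).
Full months from September 1991 through March 1994 contribute their day counts.
Then 1 day into April 1994.
Total: 3 + 30 + 31 + 30 + 31 + 31 + 29 + 31 + 30 + 31 + 30 + 31 + 31 + 30 + 31 + 30 + 31 + 31 + 28 + 31 + 30 + 31 + 30 + 31 + 31 + 30 + 31 + 30 + 31 + 31 + 28 + 31 + 1 = 947.

947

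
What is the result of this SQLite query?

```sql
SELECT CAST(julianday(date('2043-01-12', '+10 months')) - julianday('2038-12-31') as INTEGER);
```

Adding +10 months to 2043-01-12 gives 2043-11-12.
0 days remain in December 2038 after the 31st (31 − 31).
Full months from January 2039 through October 2043 contribute their day counts.
Then 12 days into November 2043.
Total: 0 + 31 + 28 + 31 + 30 + 31 + 30 + 31 + 31 + 30 + 31 + 30 + 31 + 31 + 29 + 31 + 30 + 31 + 30 + 31 + 31 + 30 + 31 + 30 + 31 + 31 + 28 + 31 + 30 + 31 + 30 + 31 + 31 + 30 + 31 + 30 + 31 + 31 + 28 + 31 + 30 + 31 + 30 + 31 + 31 + 30 + 31 + 30 + 31 + 31 + 28 + 31 + 30 + 31 + 30 + 31 + 31 + 30 + 31 + 12 = 1777.

1777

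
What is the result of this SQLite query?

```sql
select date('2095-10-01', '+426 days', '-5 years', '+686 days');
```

Applying '+426 days' to 2095-10-01: counting 426 days forward gives 2096-11-30.
Adding -5 years to 2096-11-30 gives 2091-11-30.
Applying '+686 days' to 2091-11-30: counting 686 days forward gives 2093-10-16.

2093-10-16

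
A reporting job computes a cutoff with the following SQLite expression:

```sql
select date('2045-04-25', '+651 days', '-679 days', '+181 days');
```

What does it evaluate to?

2045-09-25

Applying '+651 days' to 2045-04-25: counting 651 days forward gives 2047-02-05.
Applying '-679 days' to 2047-02-05: counting 679 days back gives 2045-03-28.
Applying '+181 days' to 2045-03-28: counting 181 days forward gives 2045-09-25.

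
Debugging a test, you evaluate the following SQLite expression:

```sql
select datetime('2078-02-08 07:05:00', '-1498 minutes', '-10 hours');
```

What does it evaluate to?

2078-02-06 20:07:00

1498 minutes = 24h 58m; -1498 minutes from 2078-02-08 07:05:00 is 2078-02-07 06:07:00 (crosses midnight).
-10 hours from 2078-02-07 06:07:00 is 2078-02-06 20:07:00 (crosses midnight).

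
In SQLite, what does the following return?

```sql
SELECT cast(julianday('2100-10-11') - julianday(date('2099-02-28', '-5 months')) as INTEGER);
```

743

Adding -5 months to 2099-02-28 gives 2098-09-28.
2 days remain in September 2098 after the 28th (30 − 28).
Full months from October 2098 through September 2100 contribute their day counts.
Then 11 days into October 2100.
Total: 2 + 31 + 30 + 31 + 31 + 28 + 31 + 30 + 31 + 30 + 31 + 31 + 30 + 31 + 30 + 31 + 31 + 28 + 31 + 30 + 31 + 30 + 31 + 31 + 30 + 11 = 743.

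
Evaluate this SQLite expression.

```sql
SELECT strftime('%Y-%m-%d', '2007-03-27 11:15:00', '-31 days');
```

2007-02-24

First apply '-31 days': 2007-03-27 11:15:00 → 2007-02-24 11:15:00.
`%Y-%m-%d` extracts the ISO date: 2007-02-24.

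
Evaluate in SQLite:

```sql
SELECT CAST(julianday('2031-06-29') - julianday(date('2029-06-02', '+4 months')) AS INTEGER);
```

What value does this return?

Adding +4 months to 2029-06-02 gives 2029-10-02.
29 days remain in October 2029 after the 2nd (31 − 2).
Full months from November 2029 through May 2031 contribute their day counts.
Then 29 days into June 2031.
Total: 29 + 30 + 31 + 31 + 28 + 31 + 30 + 31 + 30 + 31 + 31 + 30 + 31 + 30 + 31 + 31 + 28 + 31 + 30 + 31 + 29 = 635.

635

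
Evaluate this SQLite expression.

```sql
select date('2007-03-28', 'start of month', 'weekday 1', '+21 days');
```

2007-03-26

`start of month` rewinds 2007-03-28 to 2007-03-01.
`weekday 1` advances to the next Monday; 2007-03-01 is a Thursday, so it moves forward to 2007-03-05.
Advancing 21 more days within March lands on 2007-03-26.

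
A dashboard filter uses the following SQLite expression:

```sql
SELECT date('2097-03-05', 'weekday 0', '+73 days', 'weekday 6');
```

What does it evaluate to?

2097-05-25

`weekday 0` advances to the next Sunday; 2097-03-05 is a Tuesday, so it moves forward to 2097-03-10.
Applying '+73 days' to 2097-03-10: counting 73 days forward gives 2097-05-22.
`weekday 6` advances to the next Saturday; 2097-05-22 is a Wednesday, so it moves forward to 2097-05-25.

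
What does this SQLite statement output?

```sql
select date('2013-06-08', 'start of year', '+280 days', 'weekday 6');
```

2013-10-12

`start of year` rewinds 2013-06-08 to 2013-01-01.
Applying '+280 days' to 2013-01-01: counting 280 days forward gives 2013-10-08.
`weekday 6` advances to the next Saturday; 2013-10-08 is a Tuesday, so it moves forward to 2013-10-12.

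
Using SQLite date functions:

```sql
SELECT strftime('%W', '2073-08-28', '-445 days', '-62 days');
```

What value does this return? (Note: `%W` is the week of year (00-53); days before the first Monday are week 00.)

14

First apply '-445 days', '-62 days': 2073-08-28 → 2072-04-08.
2072-04-08 is a Friday. SQLite's %W counts Mondays since the year started; the result is 14.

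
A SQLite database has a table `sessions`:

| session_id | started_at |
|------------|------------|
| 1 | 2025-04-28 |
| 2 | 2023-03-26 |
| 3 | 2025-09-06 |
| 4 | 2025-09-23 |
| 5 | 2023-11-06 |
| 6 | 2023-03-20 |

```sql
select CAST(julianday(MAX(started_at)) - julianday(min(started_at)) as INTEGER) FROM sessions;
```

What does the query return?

918

MIN = 2023-03-20, MAX = 2025-09-23.
11 days remain in March 2023 after the 20th (31 − 20).
Full months from April 2023 through August 2025 contribute their day counts.
Then 23 days into September 2025.
Total: 11 + 30 + 31 + 30 + 31 + 31 + 30 + 31 + 30 + 31 + 31 + 29 + 31 + 30 + 31 + 30 + 31 + 31 + 30 + 31 + 30 + 31 + 31 + 28 + 31 + 30 + 31 + 30 + 31 + 31 + 23 = 918.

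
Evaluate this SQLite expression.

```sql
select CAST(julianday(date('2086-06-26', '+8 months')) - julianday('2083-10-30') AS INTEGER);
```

1215

Adding +8 months to 2086-06-26 gives 2087-02-26.
1 day remains in October 2083 after the 30th (31 − 30).
Full months from November 2083 through January 2087 contribute their day counts.
Then 26 days into February 2087.
Total: 1 + 30 + 31 + 31 + 29 + 31 + 30 + 31 + 30 + 31 + 31 + 30 + 31 + 30 + 31 + 31 + 28 + 31 + 30 + 31 + 30 + 31 + 31 + 30 + 31 + 30 + 31 + 31 + 28 + 31 + 30 + 31 + 30 + 31 + 31 + 30 + 31 + 30 + 31 + 31 + 26 = 1215.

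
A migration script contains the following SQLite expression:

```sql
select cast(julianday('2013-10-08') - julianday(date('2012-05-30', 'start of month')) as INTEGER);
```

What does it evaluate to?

525

`start of month` rewinds 2012-05-30 to 2012-05-01.
30 days remain in May 2012 after the 1st (31 − 1).
Full months from June 2012 through September 2013 contribute their day counts.
Then 8 days into October 2013.
Total: 30 + 30 + 31 + 31 + 30 + 31 + 30 + 31 + 31 + 28 + 31 + 30 + 31 + 30 + 31 + 31 + 30 + 8 = 525.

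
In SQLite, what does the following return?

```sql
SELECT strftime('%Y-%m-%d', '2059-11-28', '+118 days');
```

First apply '+118 days': 2059-11-28 → 2060-03-25.
`%Y-%m-%d` extracts the ISO date: 2060-03-25.

2060-03-25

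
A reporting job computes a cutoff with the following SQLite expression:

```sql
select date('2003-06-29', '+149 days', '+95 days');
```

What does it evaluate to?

Applying '+149 days' to 2003-06-29: counting 149 days forward gives 2003-11-25.
Applying '+95 days' to 2003-11-25: counting 95 days forward gives 2004-02-28.

2004-02-28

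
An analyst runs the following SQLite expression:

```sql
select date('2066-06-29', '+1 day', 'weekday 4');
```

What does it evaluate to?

Advancing 1 more day within June lands on 2066-06-30.
`weekday 4` advances to the next Thursday; 2066-06-30 is a Wednesday, so it moves forward to 2066-07-01.

2066-07-01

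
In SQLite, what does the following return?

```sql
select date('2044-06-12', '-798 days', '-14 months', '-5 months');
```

2040-09-06

Applying '-798 days' to 2044-06-12: counting 798 days back gives 2042-04-06.
Adding -14 months to 2042-04-06 gives 2041-02-06.
Adding -5 months to 2041-02-06 gives 2040-09-06.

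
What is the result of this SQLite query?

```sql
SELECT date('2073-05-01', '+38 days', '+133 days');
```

May 2073 has 31 days; 30 remain after the 1st, so 31 days reach 2073-06-01.
Advancing 7 more days within June lands on 2073-06-08.
Applying '+133 days' to 2073-06-08: counting 133 days forward gives 2073-10-19.

2073-10-19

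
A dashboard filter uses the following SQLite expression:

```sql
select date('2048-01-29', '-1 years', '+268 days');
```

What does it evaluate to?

Adding -1 year to 2048-01-29 gives 2047-01-29.
Applying '+268 days' to 2047-01-29: counting 268 days forward gives 2047-10-24.

2047-10-24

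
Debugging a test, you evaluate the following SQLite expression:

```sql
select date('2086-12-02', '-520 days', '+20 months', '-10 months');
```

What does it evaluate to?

2086-05-02

Applying '-520 days' to 2086-12-02: counting 520 days back gives 2085-06-30.
Adding +20 months to 2085-06-30 targets 2087-02-30. February 2087 has only 28 days, so SQLite normalizes the 2-day overflow forward to 2087-03-02.
Adding -10 months to 2087-03-02 gives 2086-05-02.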